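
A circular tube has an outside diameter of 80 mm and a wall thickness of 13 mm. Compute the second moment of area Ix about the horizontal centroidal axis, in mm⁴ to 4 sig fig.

Split into non-overlapping primitives; take the origin at the lower-left of the bounding box.
Outer circle: ⌀80, A = 5026.55 mm², y = 40 mm, Ī = 2 010 619 mm⁴.
Bore (subtracted): ⌀54, A = 2290.22 mm², y = 40 mm, Ī = 417 393 mm⁴.
By symmetry the centroid is at mid-height, ȳ = 40 mm.
All pieces are centred on the horizontal centroidal axis, so I = ΣĪ (holes subtracted) = 1 593 227 mm⁴.

Ix ≈ 1.593 × 10⁶ mm⁴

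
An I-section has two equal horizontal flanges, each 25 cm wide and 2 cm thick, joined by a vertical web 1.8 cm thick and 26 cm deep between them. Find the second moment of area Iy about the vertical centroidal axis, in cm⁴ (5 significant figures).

Iy ≈ 5221.0 cm⁴

Decompose the section into non-overlapping parts with the origin at the bottom-left of its bounding rectangle.
Bottom flange: 25 × 2, A = 50 cm², x = 12.5 cm, Ī = 2604.167 cm⁴.
Web: 1.8 × 26, A = 46.8 cm², x = 12.5 cm, Ī = 12.636 cm⁴.
Top flange: 25 × 2, A = 50 cm², x = 12.5 cm, Ī = 2604.167 cm⁴.
By symmetry the centroid is at mid-width, x̄ = 12.5 cm.
All pieces are centred on the vertical centroidal axis, so I = ΣĪ = 5220.969 cm⁴.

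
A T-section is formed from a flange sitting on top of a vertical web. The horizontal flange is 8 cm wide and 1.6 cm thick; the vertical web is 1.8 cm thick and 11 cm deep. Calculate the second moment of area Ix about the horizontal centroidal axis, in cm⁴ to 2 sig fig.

Split into non-overlapping primitives; take the origin at the lower-left of the bounding box.
Flange: 8 × 1.6, A = 12.8 cm², y = 11.8 cm, Ī = 2.731 cm⁴.
Web: 1.8 × 11, A = 19.8 cm², y = 5.5 cm, Ī = 199.7 cm⁴.
Centroid: ȳ = ΣA·y / ΣA = 7.974 cm.
Transfer each piece to the horizontal centroidal axis using Ī + A·d² with d = y − 7.974:
  flange: d = 3.826 cm → contributes +190.1 cm⁴
  web: d = -2.474 cm → contributes +320.8 cm⁴
Total I = 510.9 cm⁴.

Ix ≈ 510 cm⁴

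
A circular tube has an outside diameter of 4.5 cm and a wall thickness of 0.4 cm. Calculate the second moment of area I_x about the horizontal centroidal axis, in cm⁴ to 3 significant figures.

Split into non-overlapping primitives; take the origin at the lower-left of the bounding box.
Outer circle: ⌀4.5, A = 15.904 cm², y = 2.25 cm, Ī = 20.129 cm⁴.
Bore (subtracted): ⌀3.7, A = 10.752 cm², y = 2.25 cm, Ī = 9.1998 cm⁴.
By symmetry the centroid is at mid-height, ȳ = 2.25 cm.
All pieces are centred on the horizontal centroidal axis, so I = ΣĪ (holes subtracted) = 10.929 cm⁴.

I_x ≈ 10.9 cm⁴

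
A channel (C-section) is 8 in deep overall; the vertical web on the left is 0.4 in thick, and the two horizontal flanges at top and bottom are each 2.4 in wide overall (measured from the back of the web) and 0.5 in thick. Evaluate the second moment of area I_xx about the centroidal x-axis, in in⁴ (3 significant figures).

I_xx ≈ 45.2 in⁴

Break the section into simple shapes (no overlaps), measuring from the bottom-left corner of the bounding box.
Web: 0.4 × 8, A = 3.2 in², y = 4 in, Ī = 17.067 in⁴.
Top flange (beyond web): 2 × 0.5, A = 1 in², y = 7.75 in, Ī = 0.020833 in⁴.
Bottom flange (beyond web): 2 × 0.5, A = 1 in², y = 0.25 in, Ī = 0.020833 in⁴.
By symmetry the centroid is at mid-height, ȳ = 4 in.
Transfer each piece to the centroidal x-axis using Ī + A·d² with d = y − 4:
  web: d = 0 in → contributes +17.067 in⁴
  top flange (beyond web): d = 3.75 in → contributes +14.083 in⁴
  bottom flange (beyond web): d = -3.75 in → contributes +14.083 in⁴
Total I = 45.233 in⁴.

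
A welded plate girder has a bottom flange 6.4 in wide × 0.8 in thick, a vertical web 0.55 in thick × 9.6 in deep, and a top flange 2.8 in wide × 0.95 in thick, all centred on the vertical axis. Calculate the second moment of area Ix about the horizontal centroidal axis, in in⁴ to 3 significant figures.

Ix ≈ 241 in⁴

Split into non-overlapping primitives; take the origin at the lower-left of the bounding box.
Bottom plate: 6.4 × 0.8, A = 5.12 in², y = 0.4 in, Ī = 0.27307 in⁴.
Web plate: 0.55 × 9.6, A = 5.28 in², y = 5.6 in, Ī = 40.55 in⁴.
Top plate: 2.8 × 0.95, A = 2.66 in², y = 10.875 in, Ī = 0.20005 in⁴.
Centroid: ȳ = ΣA·y / ΣA = 4.6358 in.
Transfer each piece to the horizontal centroidal axis using Ī + A·d² with d = y − 4.6358:
  bottom plate: d = -4.2358 in → contributes +92.136 in⁴
  web plate: d = 0.9642 in → contributes +45.459 in⁴
  top plate: d = 6.2392 in → contributes +103.75 in⁴
Total I = 241.34 in⁴.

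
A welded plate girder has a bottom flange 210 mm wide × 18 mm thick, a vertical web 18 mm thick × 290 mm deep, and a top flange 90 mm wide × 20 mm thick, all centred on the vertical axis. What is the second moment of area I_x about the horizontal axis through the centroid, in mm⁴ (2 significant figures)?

I_x ≈ 1.6 × 10⁸ mm⁴

Break the section into simple shapes (no overlaps), measuring from the bottom-left corner of the bounding box.
Bottom plate: 210 × 18, A = 3 780 mm², y = 9 mm, Ī = 102 060 mm⁴.
Web plate: 18 × 290, A = 5 220 mm², y = 163 mm, Ī = 36 583 500 mm⁴.
Top plate: 90 × 20, A = 1 800 mm², y = 318 mm, Ī = 60 000 mm⁴.
Centroid: ȳ = ΣA·y / ΣA = 134.9 mm.
Transfer each piece to the horizontal axis through the centroid using Ī + A·d² with d = y − 134.9:
  bottom plate: d = -125.9 mm → contributes +60 049 853 mm⁴
  web plate: d = 28.07 mm → contributes +40 695 491 mm⁴
  top plate: d = 183.1 mm → contributes +60 384 128 mm⁴
Total I = 161 129 472 mm⁴.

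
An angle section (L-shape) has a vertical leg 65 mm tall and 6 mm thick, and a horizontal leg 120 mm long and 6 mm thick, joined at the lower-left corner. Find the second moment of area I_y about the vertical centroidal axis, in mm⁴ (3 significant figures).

I_y ≈ 1.64 × 10⁶ mm⁴

Break the section into simple shapes (no overlaps), measuring from the bottom-left corner of the bounding box.
Vertical leg: 6 × 65, A = 390 mm², x = 3 mm, Ī = 1 170 mm⁴.
Horizontal leg (remainder): 114 × 6, A = 684 mm², x = 63 mm, Ī = 740 772 mm⁴.
Centroid: x̄ = ΣA·x / ΣA = 41.212 mm.
Transfer each piece to the vertical centroidal axis using Ī + A·d² with d = x − 41.212:
  vertical leg: d = -38.212 mm → contributes +570 640 mm⁴
  horizontal leg (remainder): d = 21.788 mm → contributes +1 065 470 mm⁴
Total I = 1 636 110 mm⁴.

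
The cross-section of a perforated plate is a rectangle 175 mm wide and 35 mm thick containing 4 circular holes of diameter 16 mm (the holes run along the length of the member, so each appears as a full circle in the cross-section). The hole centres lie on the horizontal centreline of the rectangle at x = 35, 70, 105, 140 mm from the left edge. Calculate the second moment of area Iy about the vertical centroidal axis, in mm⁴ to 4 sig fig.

Iy ≈ 1.439 × 10⁷ mm⁴

Split into non-overlapping primitives; take the origin at the lower-left of the bounding box.
Plate: 175 × 35, A = 6 125 mm², x = 87.5 mm, Ī = 15 631 510 mm⁴.
Hole 1 (subtracted): ⌀16, A = 201.062 mm², x = 35 mm, Ī = 3216.99 mm⁴.
Hole 2 (subtracted): ⌀16, A = 201.062 mm², x = 70 mm, Ī = 3216.99 mm⁴.
Hole 3 (subtracted): ⌀16, A = 201.062 mm², x = 105 mm, Ī = 3216.99 mm⁴.
Hole 4 (subtracted): ⌀16, A = 201.062 mm², x = 140 mm, Ī = 3216.99 mm⁴.
By symmetry the centroid is at mid-width, x̄ = 87.5 mm.
Transfer each piece to the vertical centroidal axis using Ī + A·d² with d = x − 87.5:
  plate: d = 0 mm → contributes +15 631 510 mm⁴
  hole 1: d = -52.5 mm → contributes −557 394 mm⁴
  hole 2: d = -17.5 mm → contributes −64792.2 mm⁴
  hole 3: d = 17.5 mm → contributes −64792.2 mm⁴
  hole 4: d = 52.5 mm → contributes −557 394 mm⁴
Total I = 14 387 138 mm⁴.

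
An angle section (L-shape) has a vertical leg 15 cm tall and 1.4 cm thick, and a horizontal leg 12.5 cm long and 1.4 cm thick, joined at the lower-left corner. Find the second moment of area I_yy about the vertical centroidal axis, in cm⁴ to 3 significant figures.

I_yy ≈ 512 cm⁴

Split into non-overlapping primitives; take the origin at the lower-left of the bounding box.
Vertical leg: 1.4 × 15, A = 21 cm², x = 0.7 cm, Ī = 3.43 cm⁴.
Horizontal leg (remainder): 11.1 × 1.4, A = 15.54 cm², x = 6.95 cm, Ī = 159.56 cm⁴.
Centroid: x̄ = ΣA·x / ΣA = 3.358 cm.
Transfer each piece to the vertical centroidal axis using Ī + A·d² with d = x − 3.358:
  vertical leg: d = -2.658 cm → contributes +151.8 cm⁴
  horizontal leg (remainder): d = 3.592 cm → contributes +360.06 cm⁴
Total I = 511.86 cm⁴.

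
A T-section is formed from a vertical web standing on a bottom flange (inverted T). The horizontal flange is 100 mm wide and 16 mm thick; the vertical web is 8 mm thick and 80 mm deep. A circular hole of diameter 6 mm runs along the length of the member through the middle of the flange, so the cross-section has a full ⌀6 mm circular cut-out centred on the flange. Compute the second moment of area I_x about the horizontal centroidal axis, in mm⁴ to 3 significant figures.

I_x ≈ 1.42 × 10⁶ mm⁴

Break the section into simple shapes (no overlaps), measuring from the bottom-left corner of the bounding box.
Flange: 100 × 16, A = 1 600 mm², y = 8 mm, Ī = 34 133 mm⁴.
Web: 8 × 80, A = 640 mm², y = 56 mm, Ī = 341 333 mm⁴.
Hole (subtracted): ⌀6, A = 28.274 mm², y = 8 mm, Ī = 63.617 mm⁴.
Centroid: ȳ = ΣA·y / ΣA = 21.89 mm.
Transfer each piece to the horizontal centroidal axis using Ī + A·d² with d = y − 21.89:
  flange: d = -13.89 mm → contributes +342 807 mm⁴
  web: d = 34.11 mm → contributes +1 085 985 mm⁴
  hole: d = -13.89 mm → contributes −5518.3 mm⁴
Total I = 1 423 274 mm⁴.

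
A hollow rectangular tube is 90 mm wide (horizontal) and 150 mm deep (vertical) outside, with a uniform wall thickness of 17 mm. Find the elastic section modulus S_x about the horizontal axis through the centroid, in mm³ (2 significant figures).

S_x ≈ 2.4 × 10⁵ mm³

Break the section into simple shapes (no overlaps), measuring from the bottom-left corner of the bounding box.
Outer rectangle: 90 × 150, A = 13 500 mm², y = 75 mm, Ī = 25 312 500 mm⁴.
Inner void (subtracted): 56 × 116, A = 6 496 mm², y = 75 mm, Ī = 7 284 181 mm⁴.
By symmetry the centroid is at mid-height, ȳ = 75 mm.
All pieces are centred on the horizontal axis through the centroid, so I = ΣĪ (holes subtracted) = 18 028 319 mm⁴.
Extreme fibre distance c = 75 mm; S = I/c = 240 378 mm³.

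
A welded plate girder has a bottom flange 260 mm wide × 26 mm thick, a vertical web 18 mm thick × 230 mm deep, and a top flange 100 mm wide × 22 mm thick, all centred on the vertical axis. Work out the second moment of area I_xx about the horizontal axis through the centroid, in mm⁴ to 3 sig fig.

Treat the section as a set of non-overlapping primitives; coordinates are from the bounding-box lower-left.
Bottom plate: 260 × 26, A = 6 760 mm², y = 13 mm, Ī = 380 813 mm⁴.
Web plate: 18 × 230, A = 4 140 mm², y = 141 mm, Ī = 18 250 500 mm⁴.
Top plate: 100 × 22, A = 2 200 mm², y = 267 mm, Ī = 88 733 mm⁴.
Centroid: ȳ = ΣA·y / ΣA = 96.108 mm.
Transfer each piece to the horizontal axis through the centroid using Ī + A·d² with d = y − 96.108:
  bottom plate: d = -83.108 mm → contributes +47 072 171 mm⁴
  web plate: d = 44.892 mm → contributes +26 593 660 mm⁴
  top plate: d = 170.89 mm → contributes +64 337 401 mm⁴
Total I = 138 003 233 mm⁴.

I_xx ≈ 1.38 × 10⁸ mm⁴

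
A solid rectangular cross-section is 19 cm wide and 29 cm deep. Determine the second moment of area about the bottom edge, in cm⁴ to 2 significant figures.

The section: 19 × 29, A = 551 cm², y = 14.5 cm, Ī = 38 616 cm⁴.
Transfer it to a horizontal axis along the bottom face using Ī + A·d² with d = y − 0:
  the section: d = 14.5 cm → contributes +154 464 cm⁴
Total I = 154 464 cm⁴.

I_base ≈ 1.5 × 10⁵ cm⁴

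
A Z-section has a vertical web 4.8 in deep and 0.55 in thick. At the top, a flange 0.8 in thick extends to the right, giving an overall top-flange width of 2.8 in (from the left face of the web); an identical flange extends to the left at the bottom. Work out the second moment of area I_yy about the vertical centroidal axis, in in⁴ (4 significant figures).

Treat the section as a set of non-overlapping primitives; coordinates are from the bounding-box lower-left.
Web: 0.55 × 4.8, A = 2.64 in², x = 2.525 in, Ī = 0.06655 in⁴.
Top flange (beyond web): 2.25 × 0.8, A = 1.8 in², x = 3.925 in, Ī = 0.759375 in⁴.
Bottom flange (beyond web): 2.25 × 0.8, A = 1.8 in², x = 1.125 in, Ī = 0.759375 in⁴.
Centroid: x̄ = ΣA·x / ΣA = 2.525 in.
Transfer each piece to the vertical centroidal axis using Ī + A·d² with d = x − 2.525:
  web: d = 0 in → contributes +0.06655 in⁴
  top flange (beyond web): d = 1.4 in → contributes +4.28738 in⁴
  bottom flange (beyond web): d = -1.4 in → contributes +4.28738 in⁴
Total I = 8.6413 in⁴.

I_yy ≈ 8.641 in⁴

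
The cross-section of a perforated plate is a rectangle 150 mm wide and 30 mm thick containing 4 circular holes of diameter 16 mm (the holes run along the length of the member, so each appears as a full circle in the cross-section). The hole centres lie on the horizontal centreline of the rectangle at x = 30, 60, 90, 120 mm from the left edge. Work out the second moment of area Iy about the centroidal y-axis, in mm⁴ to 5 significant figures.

Iy ≈ 7.5199 × 10⁶ mm⁴

Split into non-overlapping primitives; take the origin at the lower-left of the bounding box.
Plate: 150 × 30, A = 4 500 mm², x = 75 mm, Ī = 8 437 500 mm⁴.
Hole 1 (subtracted): ⌀16, A = 201.0619 mm², x = 30 mm, Ī = 3216.991 mm⁴.
Hole 2 (subtracted): ⌀16, A = 201.0619 mm², x = 60 mm, Ī = 3216.991 mm⁴.
Hole 3 (subtracted): ⌀16, A = 201.0619 mm², x = 90 mm, Ī = 3216.991 mm⁴.
Hole 4 (subtracted): ⌀16, A = 201.0619 mm², x = 120 mm, Ī = 3216.991 mm⁴.
By symmetry the centroid is at mid-width, x̄ = 75 mm.
Transfer each piece to the centroidal y-axis using Ī + A·d² with d = x − 75:
  plate: d = 0 mm → contributes +8 437 500 mm⁴
  hole 1: d = -45 mm → contributes −410367.4 mm⁴
  hole 2: d = -15 mm → contributes −48455.93 mm⁴
  hole 3: d = 15 mm → contributes −48455.93 mm⁴
  hole 4: d = 45 mm → contributes −410367.4 mm⁴
Total I = 7 519 853 mm⁴.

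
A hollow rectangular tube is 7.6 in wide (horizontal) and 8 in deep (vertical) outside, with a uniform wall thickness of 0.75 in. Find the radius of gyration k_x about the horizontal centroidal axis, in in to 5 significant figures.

k_x ≈ 2.9549 in

Break the section into simple shapes (no overlaps), measuring from the bottom-left corner of the bounding box.
Outer rectangle: 7.6 × 8, A = 60.8 in², y = 4 in, Ī = 324.2667 in⁴.
Inner void (subtracted): 6.1 × 6.5, A = 39.65 in², y = 4 in, Ī = 139.601 in⁴.
By symmetry the centroid is at mid-height, ȳ = 4 in.
All pieces are centred on the horizontal centroidal axis, so I = ΣĪ (holes subtracted) = 184.6656 in⁴.
Radius of gyration: k = √(I/A) = √(184.6656 / 21.15) = 2.954866 in.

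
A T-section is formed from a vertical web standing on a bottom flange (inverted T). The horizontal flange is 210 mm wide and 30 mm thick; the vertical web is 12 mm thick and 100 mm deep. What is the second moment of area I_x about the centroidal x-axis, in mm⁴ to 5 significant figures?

I_x ≈ 5.7313 × 10⁶ mm⁴

Decompose the section into non-overlapping parts with the origin at the bottom-left of its bounding rectangle.
Flange: 210 × 30, A = 6 300 mm², y = 15 mm, Ī = 472 500 mm⁴.
Web: 12 × 100, A = 1 200 mm², y = 80 mm, Ī = 1 000 000 mm⁴.
Centroid: ȳ = ΣA·y / ΣA = 25.4 mm.
Transfer each piece to the centroidal x-axis using Ī + A·d² with d = y − 25.4:
  flange: d = -10.4 mm → contributes +1 153 908 mm⁴
  web: d = 54.6 mm → contributes +4 577 392 mm⁴
Total I = 5 731 300 mm⁴.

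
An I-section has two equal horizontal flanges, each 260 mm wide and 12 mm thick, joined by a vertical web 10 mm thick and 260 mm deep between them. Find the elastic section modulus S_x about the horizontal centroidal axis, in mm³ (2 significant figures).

Decompose the section into non-overlapping parts with the origin at the bottom-left of its bounding rectangle.
Bottom flange: 260 × 12, A = 3 120 mm², y = 6 mm, Ī = 37 440 mm⁴.
Web: 10 × 260, A = 2 600 mm², y = 142 mm, Ī = 14 646 667 mm⁴.
Top flange: 260 × 12, A = 3 120 mm², y = 278 mm, Ī = 37 440 mm⁴.
By symmetry the centroid is at mid-height, ȳ = 142 mm.
Transfer each piece to the horizontal centroidal axis using Ī + A·d² with d = y − 142:
  bottom flange: d = -136 mm → contributes +57 744 960 mm⁴
  web: d = 0 mm → contributes +14 646 667 mm⁴
  top flange: d = 136 mm → contributes +57 744 960 mm⁴
Total I = 130 136 587 mm⁴.
Extreme fibre distance c = 142 mm; S = I/c = 916 455 mm³.

S_x ≈ 9.2 × 10⁵ mm³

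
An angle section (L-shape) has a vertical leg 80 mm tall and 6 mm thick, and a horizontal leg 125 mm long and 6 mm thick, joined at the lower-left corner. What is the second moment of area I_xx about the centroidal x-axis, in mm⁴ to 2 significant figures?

I_xx ≈ 6.5 × 10⁵ mm⁴

Break the section into simple shapes (no overlaps), measuring from the bottom-left corner of the bounding box.
Vertical leg: 6 × 80, A = 480 mm², y = 40 mm, Ī = 256 000 mm⁴.
Horizontal leg (remainder): 119 × 6, A = 714 mm², y = 3 mm, Ī = 2 142 mm⁴.
Centroid: ȳ = ΣA·y / ΣA = 17.87 mm.
Transfer each piece to the centroidal x-axis using Ī + A·d² with d = y − 17.87:
  vertical leg: d = 22.13 mm → contributes +490 981 mm⁴
  horizontal leg (remainder): d = -14.87 mm → contributes +160 112 mm⁴
Total I = 651 093 mm⁴.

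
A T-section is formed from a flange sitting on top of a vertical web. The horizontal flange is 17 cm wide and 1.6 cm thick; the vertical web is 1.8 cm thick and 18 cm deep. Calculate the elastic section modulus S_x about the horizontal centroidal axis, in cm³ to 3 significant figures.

S_x ≈ 171 cm³

Break the section into simple shapes (no overlaps), measuring from the bottom-left corner of the bounding box.
Flange: 17 × 1.6, A = 27.2 cm², y = 18.8 cm, Ī = 5.8027 cm⁴.
Web: 1.8 × 18, A = 32.4 cm², y = 9 cm, Ī = 874.8 cm⁴.
Centroid: ȳ = ΣA·y / ΣA = 13.472 cm.
Transfer each piece to the horizontal centroidal axis using Ī + A·d² with d = y − 13.472:
  flange: d = 5.3275 cm → contributes +777.8 cm⁴
  web: d = -4.4725 cm → contributes +1522.9 cm⁴
Total I = 2300.7 cm⁴.
Extreme fibre distance c = 13.472 cm; S = I/c = 170.77 cm³.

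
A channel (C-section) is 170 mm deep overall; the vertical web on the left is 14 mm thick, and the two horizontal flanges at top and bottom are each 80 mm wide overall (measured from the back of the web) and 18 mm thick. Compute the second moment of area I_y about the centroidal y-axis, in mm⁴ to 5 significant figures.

I_y ≈ 2.8038 × 10⁶ mm⁴

Split into non-overlapping primitives; take the origin at the lower-left of the bounding box.
Web: 14 × 170, A = 2 380 mm², x = 7 mm, Ī = 38873.33 mm⁴.
Top flange (beyond web): 66 × 18, A = 1 188 mm², x = 47 mm, Ī = 431 244 mm⁴.
Bottom flange (beyond web): 66 × 18, A = 1 188 mm², x = 47 mm, Ī = 431 244 mm⁴.
Centroid: x̄ = ΣA·x / ΣA = 26.98318 mm.
Transfer each piece to the centroidal y-axis using Ī + A·d² with d = x − 26.98318:
  web: d = -19.98318 mm → contributes +989272.7 mm⁴
  top flange (beyond web): d = 20.01682 mm → contributes +907243.7 mm⁴
  bottom flange (beyond web): d = 20.01682 mm → contributes +907243.7 mm⁴
Total I = 2 803 760 mm⁴.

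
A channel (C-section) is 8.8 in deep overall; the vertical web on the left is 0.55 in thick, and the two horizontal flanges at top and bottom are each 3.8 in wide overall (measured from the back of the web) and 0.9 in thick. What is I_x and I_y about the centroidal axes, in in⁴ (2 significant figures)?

I_x ≈ 120 in⁴, I_y ≈ 15 in⁴

Treat the section as a set of non-overlapping primitives; coordinates are from the bounding-box lower-left.
Web: 0.55 × 8.8, A = 4.84 in², y = 4.4 in, Ī = 31.23 in⁴.
Top flange (beyond web): 3.25 × 0.9, A = 2.925 in², y = 8.35 in, Ī = 0.1974 in⁴.
Bottom flange (beyond web): 3.25 × 0.9, A = 2.925 in², y = 0.45 in, Ī = 0.1974 in⁴.
By symmetry the centroid is at mid-height, ȳ = 4.4 in.
Transfer each piece to the centroidal x-axis using Ī + A·d² with d = y − 4.4:
  web: d = 0 in → contributes +31.23 in⁴
  top flange (beyond web): d = 3.95 in → contributes +45.83 in⁴
  bottom flange (beyond web): d = -3.95 in → contributes +45.83 in⁴
Total I = 122.9 in⁴.
For the y-axis: x̄ = 1.315 in.
Repeating about the centroidal y-axis gives I_y = 14.83 in⁴.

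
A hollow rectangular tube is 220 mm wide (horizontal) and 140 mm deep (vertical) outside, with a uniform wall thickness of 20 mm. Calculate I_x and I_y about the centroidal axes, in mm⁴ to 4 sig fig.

Break the section into simple shapes (no overlaps), measuring from the bottom-left corner of the bounding box.
Outer rectangle: 220 × 140, A = 30 800 mm², y = 70 mm, Ī = 50 306 667 mm⁴.
Inner void (subtracted): 180 × 100, A = 18 000 mm², y = 70 mm, Ī = 15 000 000 mm⁴.
By symmetry the centroid is at mid-height, ȳ = 70 mm.
All pieces are centred on the centroidal x-axis, so I = ΣĪ (holes subtracted) = 35 306 667 mm⁴.
Repeating about the centroidal y-axis gives I_y = 75 626 667 mm⁴.

I_x ≈ 3.531 × 10⁷ mm⁴, I_y ≈ 7.563 × 10⁷ mm⁴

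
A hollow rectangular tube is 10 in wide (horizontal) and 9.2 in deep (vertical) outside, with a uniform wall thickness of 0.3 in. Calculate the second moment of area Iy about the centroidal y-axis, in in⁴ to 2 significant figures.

Iy ≈ 170 in⁴

Break the section into simple shapes (no overlaps), measuring from the bottom-left corner of the bounding box.
Outer rectangle: 10 × 9.2, A = 92 in², x = 5 in, Ī = 766.7 in⁴.
Inner void (subtracted): 9.4 × 8.6, A = 80.84 in², x = 5 in, Ī = 595.3 in⁴.
By symmetry the centroid is at mid-width, x̄ = 5 in.
All pieces are centred on the centroidal y-axis, so I = ΣĪ (holes subtracted) = 171.4 in⁴.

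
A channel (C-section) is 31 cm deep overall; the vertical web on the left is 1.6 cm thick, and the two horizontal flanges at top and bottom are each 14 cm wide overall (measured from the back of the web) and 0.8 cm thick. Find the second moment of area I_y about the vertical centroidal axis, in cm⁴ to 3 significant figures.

I_y ≈ 959 cm⁴

Break the section into simple shapes (no overlaps), measuring from the bottom-left corner of the bounding box.
Web: 1.6 × 31, A = 49.6 cm², x = 0.8 cm, Ī = 10.581 cm⁴.
Top flange (beyond web): 12.4 × 0.8, A = 9.92 cm², x = 7.8 cm, Ī = 127.11 cm⁴.
Bottom flange (beyond web): 12.4 × 0.8, A = 9.92 cm², x = 7.8 cm, Ī = 127.11 cm⁴.
Centroid: x̄ = ΣA·x / ΣA = 2.8 cm.
Transfer each piece to the vertical centroidal axis using Ī + A·d² with d = x − 2.8:
  web: d = -2 cm → contributes +208.98 cm⁴
  top flange (beyond web): d = 5 cm → contributes +375.11 cm⁴
  bottom flange (beyond web): d = 5 cm → contributes +375.11 cm⁴
Total I = 959.2 cm⁴.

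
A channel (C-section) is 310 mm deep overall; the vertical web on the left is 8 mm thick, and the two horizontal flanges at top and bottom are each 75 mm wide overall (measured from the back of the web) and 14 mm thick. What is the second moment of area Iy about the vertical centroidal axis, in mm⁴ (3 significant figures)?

Iy ≈ 2.22 × 10⁶ mm⁴

Treat the section as a set of non-overlapping primitives; coordinates are from the bounding-box lower-left.
Web: 8 × 310, A = 2 480 mm², x = 4 mm, Ī = 13 227 mm⁴.
Top flange (beyond web): 67 × 14, A = 938 mm², x = 41.5 mm, Ī = 350 890 mm⁴.
Bottom flange (beyond web): 67 × 14, A = 938 mm², x = 41.5 mm, Ī = 350 890 mm⁴.
Centroid: x̄ = ΣA·x / ΣA = 20.15 mm.
Transfer each piece to the vertical centroidal axis using Ī + A·d² with d = x − 20.15:
  web: d = -16.15 mm → contributes +660 078 mm⁴
  top flange (beyond web): d = 21.35 mm → contributes +778 446 mm⁴
  bottom flange (beyond web): d = 21.35 mm → contributes +778 446 mm⁴
Total I = 2 216 970 mm⁴.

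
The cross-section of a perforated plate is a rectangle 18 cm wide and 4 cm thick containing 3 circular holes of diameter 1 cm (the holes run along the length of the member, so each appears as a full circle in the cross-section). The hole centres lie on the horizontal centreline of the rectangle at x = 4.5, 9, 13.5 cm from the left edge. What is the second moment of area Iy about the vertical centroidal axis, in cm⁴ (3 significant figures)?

Iy ≈ 1910 cm⁴

Break the section into simple shapes (no overlaps), measuring from the bottom-left corner of the bounding box.
Plate: 18 × 4, A = 72 cm², x = 9 cm, Ī = 1 944 cm⁴.
Hole 1 (subtracted): ⌀1, A = 0.7854 cm², x = 4.5 cm, Ī = 0.049087 cm⁴.
Hole 2 (subtracted): ⌀1, A = 0.7854 cm², x = 9 cm, Ī = 0.049087 cm⁴.
Hole 3 (subtracted): ⌀1, A = 0.7854 cm², x = 13.5 cm, Ī = 0.049087 cm⁴.
By symmetry the centroid is at mid-width, x̄ = 9 cm.
Transfer each piece to the vertical centroidal axis using Ī + A·d² with d = x − 9:
  plate: d = 0 cm → contributes +1 944 cm⁴
  hole 1: d = -4.5 cm → contributes −15.953 cm⁴
  hole 2: d = 0 cm → contributes −0.049087 cm⁴
  hole 3: d = 4.5 cm → contributes −15.953 cm⁴
Total I = 1 912 cm⁴.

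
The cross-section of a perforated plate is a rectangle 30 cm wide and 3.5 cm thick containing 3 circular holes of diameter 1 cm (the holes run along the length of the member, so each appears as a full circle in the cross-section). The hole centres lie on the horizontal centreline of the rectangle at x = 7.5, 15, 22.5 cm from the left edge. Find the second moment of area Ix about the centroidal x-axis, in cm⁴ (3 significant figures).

Decompose the section into non-overlapping parts with the origin at the bottom-left of its bounding rectangle.
Plate: 30 × 3.5, A = 105 cm², y = 1.75 cm, Ī = 107.19 cm⁴.
Hole 1 (subtracted): ⌀1, A = 0.7854 cm², y = 1.75 cm, Ī = 0.049087 cm⁴.
Hole 2 (subtracted): ⌀1, A = 0.7854 cm², y = 1.75 cm, Ī = 0.049087 cm⁴.
Hole 3 (subtracted): ⌀1, A = 0.7854 cm², y = 1.75 cm, Ī = 0.049087 cm⁴.
By symmetry the centroid is at mid-height, ȳ = 1.75 cm.
All pieces are centred on the centroidal x-axis, so I = ΣĪ (holes subtracted) = 107.04 cm⁴.

Ix ≈ 107 cm⁴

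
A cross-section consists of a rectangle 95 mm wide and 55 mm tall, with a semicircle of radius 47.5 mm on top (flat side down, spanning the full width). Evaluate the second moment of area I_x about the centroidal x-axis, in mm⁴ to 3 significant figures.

I_x ≈ 6.67 × 10⁶ mm⁴

Break the section into simple shapes (no overlaps), measuring from the bottom-left corner of the bounding box.
Rectangular body: 95 × 55, A = 5 225 mm², y = 27.5 mm, Ī = 1 317 135 mm⁴.
Semicircular cap: semicircle r = 47.5, A = 3544.1 mm², y = 75.16 mm, Ī = 558 736 mm⁴.
Centroid: ȳ = ΣA·y / ΣA = 46.762 mm.
Transfer each piece to the centroidal x-axis using Ī + A·d² with d = y − 46.762:
  rectangular body: d = -19.262 mm → contributes +3 255 747 mm⁴
  semicircular cap: d = 28.398 mm → contributes +3 416 787 mm⁴
Total I = 6 672 534 mm⁴.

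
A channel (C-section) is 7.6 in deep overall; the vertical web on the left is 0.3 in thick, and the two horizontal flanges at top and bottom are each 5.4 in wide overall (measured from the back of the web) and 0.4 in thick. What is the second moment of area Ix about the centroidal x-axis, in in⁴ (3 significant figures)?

Break the section into simple shapes (no overlaps), measuring from the bottom-left corner of the bounding box.
Web: 0.3 × 7.6, A = 2.28 in², y = 3.8 in, Ī = 10.974 in⁴.
Top flange (beyond web): 5.1 × 0.4, A = 2.04 in², y = 7.4 in, Ī = 0.0272 in⁴.
Bottom flange (beyond web): 5.1 × 0.4, A = 2.04 in², y = 0.2 in, Ī = 0.0272 in⁴.
By symmetry the centroid is at mid-height, ȳ = 3.8 in.
Transfer each piece to the centroidal x-axis using Ī + A·d² with d = y − 3.8:
  web: d = 0 in → contributes +10.974 in⁴
  top flange (beyond web): d = 3.6 in → contributes +26.466 in⁴
  bottom flange (beyond web): d = -3.6 in → contributes +26.466 in⁴
Total I = 63.906 in⁴.

Ix ≈ 63.9 in⁴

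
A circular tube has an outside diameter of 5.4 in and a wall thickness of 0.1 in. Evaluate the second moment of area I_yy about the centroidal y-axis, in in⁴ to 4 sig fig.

Decompose the section into non-overlapping parts with the origin at the bottom-left of its bounding rectangle.
Outer circle: ⌀5.4, A = 22.9022 in², x = 2.7 in, Ī = 41.7393 in⁴.
Bore (subtracted): ⌀5.2, A = 21.2372 in², x = 2.7 in, Ī = 35.8908 in⁴.
By symmetry the centroid is at mid-width, x̄ = 2.7 in.
All pieces are centred on the centroidal y-axis, so I = ΣĪ (holes subtracted) = 5.84847 in⁴.

I_yy ≈ 5.848 in⁴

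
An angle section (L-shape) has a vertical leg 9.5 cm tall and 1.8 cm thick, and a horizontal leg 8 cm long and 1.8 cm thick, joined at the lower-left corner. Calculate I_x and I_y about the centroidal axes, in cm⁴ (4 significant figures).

I_x ≈ 231.7 cm⁴, I_y ≈ 148.4 cm⁴

Break the section into simple shapes (no overlaps), measuring from the bottom-left corner of the bounding box.
Vertical leg: 1.8 × 9.5, A = 17.1 cm², y = 4.75 cm, Ī = 128.606 cm⁴.
Horizontal leg (remainder): 6.2 × 1.8, A = 11.16 cm², y = 0.9 cm, Ī = 3.0132 cm⁴.
Centroid: ȳ = ΣA·y / ΣA = 3.22962 cm.
Transfer each piece to the centroidal x-axis using Ī + A·d² with d = y − 3.22962:
  vertical leg: d = 1.52038 cm → contributes +168.134 cm⁴
  horizontal leg (remainder): d = -2.32962 cm → contributes +63.5799 cm⁴
Total I = 231.714 cm⁴.
For the y-axis: x̄ = 2.47962 cm.
Repeating about the centroidal y-axis gives I_y = 148.412 cm⁴.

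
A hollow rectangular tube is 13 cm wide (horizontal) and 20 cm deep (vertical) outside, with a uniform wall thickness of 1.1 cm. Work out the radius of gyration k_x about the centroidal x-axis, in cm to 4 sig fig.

k_x ≈ 7.280 cm

Break the section into simple shapes (no overlaps), measuring from the bottom-left corner of the bounding box.
Outer rectangle: 13 × 20, A = 260 cm², y = 10 cm, Ī = 8666.67 cm⁴.
Inner void (subtracted): 10.8 × 17.8, A = 192.24 cm², y = 10 cm, Ī = 5075.78 cm⁴.
By symmetry the centroid is at mid-height, ȳ = 10 cm.
All pieces are centred on the centroidal x-axis, so I = ΣĪ (holes subtracted) = 3590.89 cm⁴.
Radius of gyration: k = √(I/A) = √(3590.89 / 67.76) = 7.27971 cm.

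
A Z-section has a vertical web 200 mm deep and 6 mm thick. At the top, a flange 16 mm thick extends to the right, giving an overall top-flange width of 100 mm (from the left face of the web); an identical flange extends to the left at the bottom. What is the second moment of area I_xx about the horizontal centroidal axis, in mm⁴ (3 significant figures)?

Treat the section as a set of non-overlapping primitives; coordinates are from the bounding-box lower-left.
Web: 6 × 200, A = 1 200 mm², y = 100 mm, Ī = 4 000 000 mm⁴.
Top flange (beyond web): 94 × 16, A = 1 504 mm², y = 192 mm, Ī = 32 085 mm⁴.
Bottom flange (beyond web): 94 × 16, A = 1 504 mm², y = 8 mm, Ī = 32 085 mm⁴.
Centroid: ȳ = ΣA·y / ΣA = 100 mm.
Transfer each piece to the horizontal centroidal axis using Ī + A·d² with d = y − 100:
  web: d = 0 mm → contributes +4 000 000 mm⁴
  top flange (beyond web): d = 92 mm → contributes +12 761 941 mm⁴
  bottom flange (beyond web): d = -92 mm → contributes +12 761 941 mm⁴
Total I = 29 523 883 mm⁴.

I_xx ≈ 2.95 × 10⁷ mm⁴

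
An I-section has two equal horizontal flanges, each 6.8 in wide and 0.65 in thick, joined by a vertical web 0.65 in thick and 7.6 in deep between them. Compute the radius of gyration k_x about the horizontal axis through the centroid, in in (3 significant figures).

k_x ≈ 3.56 in

Decompose the section into non-overlapping parts with the origin at the bottom-left of its bounding rectangle.
Bottom flange: 6.8 × 0.65, A = 4.42 in², y = 0.325 in, Ī = 0.15562 in⁴.
Web: 0.65 × 7.6, A = 4.94 in², y = 4.45 in, Ī = 23.778 in⁴.
Top flange: 6.8 × 0.65, A = 4.42 in², y = 8.575 in, Ī = 0.15562 in⁴.
By symmetry the centroid is at mid-height, ȳ = 4.45 in.
Transfer each piece to the horizontal axis through the centroid using Ī + A·d² with d = y − 4.45:
  bottom flange: d = -4.125 in → contributes +75.365 in⁴
  web: d = 0 in → contributes +23.778 in⁴
  top flange: d = 4.125 in → contributes +75.365 in⁴
Total I = 174.51 in⁴.
Radius of gyration: k = √(I/A) = √(174.51 / 13.78) = 3.5586 in.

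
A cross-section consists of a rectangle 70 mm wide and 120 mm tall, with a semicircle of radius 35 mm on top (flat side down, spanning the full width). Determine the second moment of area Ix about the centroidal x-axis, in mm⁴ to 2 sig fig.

Ix ≈ 1.9 × 10⁷ mm⁴

Decompose the section into non-overlapping parts with the origin at the bottom-left of its bounding rectangle.
Rectangular body: 70 × 120, A = 8 400 mm², y = 60 mm, Ī = 10 080 000 mm⁴.
Semicircular cap: semicircle r = 35, A = 1 924 mm², y = 134.9 mm, Ī = 164 704 mm⁴.
Centroid: ȳ = ΣA·y / ΣA = 73.95 mm.
Transfer each piece to the centroidal x-axis using Ī + A·d² with d = y − 73.95:
  rectangular body: d = -13.95 mm → contributes +11 714 977 mm⁴
  semicircular cap: d = 60.9 mm → contributes +7 302 021 mm⁴
Total I = 19 016 997 mm⁴.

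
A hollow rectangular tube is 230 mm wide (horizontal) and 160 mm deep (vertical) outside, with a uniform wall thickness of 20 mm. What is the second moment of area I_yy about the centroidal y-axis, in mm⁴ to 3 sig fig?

Treat the section as a set of non-overlapping primitives; coordinates are from the bounding-box lower-left.
Outer rectangle: 230 × 160, A = 36 800 mm², x = 115 mm, Ī = 162 226 667 mm⁴.
Inner void (subtracted): 190 × 120, A = 22 800 mm², x = 115 mm, Ī = 68 590 000 mm⁴.
By symmetry the centroid is at mid-width, x̄ = 115 mm.
All pieces are centred on the centroidal y-axis, so I = ΣĪ (holes subtracted) = 93 636 667 mm⁴.

I_yy ≈ 9.36 × 10⁷ mm⁴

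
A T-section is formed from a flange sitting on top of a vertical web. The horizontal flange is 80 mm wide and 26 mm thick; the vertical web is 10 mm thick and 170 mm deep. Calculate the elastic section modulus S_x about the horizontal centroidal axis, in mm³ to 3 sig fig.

S_x ≈ 9.50 × 10⁴ mm³

Split into non-overlapping primitives; take the origin at the lower-left of the bounding box.
Flange: 80 × 26, A = 2 080 mm², y = 183 mm, Ī = 117 173 mm⁴.
Web: 10 × 170, A = 1 700 mm², y = 85 mm, Ī = 4 094 167 mm⁴.
Centroid: ȳ = ΣA·y / ΣA = 138.93 mm.
Transfer each piece to the horizontal centroidal axis using Ī + A·d² with d = y − 138.93:
  flange: d = 44.074 mm → contributes +4 157 623 mm⁴
  web: d = -53.926 mm → contributes +9 037 776 mm⁴
Total I = 13 195 399 mm⁴.
Extreme fibre distance c = 138.93 mm; S = I/c = 94 982 mm³.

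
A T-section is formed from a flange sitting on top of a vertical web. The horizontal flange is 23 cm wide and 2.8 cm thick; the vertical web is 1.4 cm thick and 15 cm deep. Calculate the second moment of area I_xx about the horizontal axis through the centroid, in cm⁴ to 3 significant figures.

I_xx ≈ 1690 cm⁴

Treat the section as a set of non-overlapping primitives; coordinates are from the bounding-box lower-left.
Flange: 23 × 2.8, A = 64.4 cm², y = 16.4 cm, Ī = 42.075 cm⁴.
Web: 1.4 × 15, A = 21 cm², y = 7.5 cm, Ī = 393.75 cm⁴.
Centroid: ȳ = ΣA·y / ΣA = 14.211 cm.
Transfer each piece to the horizontal axis through the centroid using Ī + A·d² with d = y − 14.211:
  flange: d = 2.1885 cm → contributes +350.53 cm⁴
  web: d = -6.7115 cm → contributes +1339.7 cm⁴
Total I = 1690.2 cm⁴.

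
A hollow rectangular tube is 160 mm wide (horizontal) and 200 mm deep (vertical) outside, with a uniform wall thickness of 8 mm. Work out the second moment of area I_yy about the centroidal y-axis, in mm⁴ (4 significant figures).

Decompose the section into non-overlapping parts with the origin at the bottom-left of its bounding rectangle.
Outer rectangle: 160 × 200, A = 32 000 mm², x = 80 mm, Ī = 68 266 667 mm⁴.
Inner void (subtracted): 144 × 184, A = 26 496 mm², x = 80 mm, Ī = 45 785 088 mm⁴.
By symmetry the centroid is at mid-width, x̄ = 80 mm.
All pieces are centred on the centroidal y-axis, so I = ΣĪ (holes subtracted) = 22 481 579 mm⁴.

I_yy ≈ 2.248 × 10⁷ mm⁴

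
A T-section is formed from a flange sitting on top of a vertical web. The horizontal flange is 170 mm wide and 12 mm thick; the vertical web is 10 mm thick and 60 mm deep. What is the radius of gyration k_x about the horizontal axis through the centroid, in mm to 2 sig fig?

Decompose the section into non-overlapping parts with the origin at the bottom-left of its bounding rectangle.
Flange: 170 × 12, A = 2 040 mm², y = 66 mm, Ī = 24 480 mm⁴.
Web: 10 × 60, A = 600 mm², y = 30 mm, Ī = 180 000 mm⁴.
Centroid: ȳ = ΣA·y / ΣA = 57.82 mm.
Transfer each piece to the horizontal axis through the centroid using Ī + A·d² with d = y − 57.82:
  flange: d = 8.182 mm → contributes +161 042 mm⁴
  web: d = -27.82 mm → contributes +644 311 mm⁴
Total I = 805 353 mm⁴.
Radius of gyration: k = √(I/A) = √(805 353 / 2 640) = 17.47 mm.

k_x ≈ 17 mm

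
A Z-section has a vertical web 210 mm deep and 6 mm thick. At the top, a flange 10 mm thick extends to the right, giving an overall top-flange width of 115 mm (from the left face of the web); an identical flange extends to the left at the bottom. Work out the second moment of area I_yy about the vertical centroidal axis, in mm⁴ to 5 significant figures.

Split into non-overlapping primitives; take the origin at the lower-left of the bounding box.
Web: 6 × 210, A = 1 260 mm², x = 112 mm, Ī = 3 780 mm⁴.
Top flange (beyond web): 109 × 10, A = 1 090 mm², x = 169.5 mm, Ī = 1 079 191 mm⁴.
Bottom flange (beyond web): 109 × 10, A = 1 090 mm², x = 54.5 mm, Ī = 1 079 191 mm⁴.
Centroid: x̄ = ΣA·x / ΣA = 112 mm.
Transfer each piece to the vertical centroidal axis using Ī + A·d² with d = x − 112:
  web: d = 0 mm → contributes +3 780 mm⁴
  top flange (beyond web): d = 57.5 mm → contributes +4 683 003 mm⁴
  bottom flange (beyond web): d = -57.5 mm → contributes +4 683 003 mm⁴
Total I = 9 369 787 mm⁴.

I_yy ≈ 9.3698 × 10⁶ mm⁴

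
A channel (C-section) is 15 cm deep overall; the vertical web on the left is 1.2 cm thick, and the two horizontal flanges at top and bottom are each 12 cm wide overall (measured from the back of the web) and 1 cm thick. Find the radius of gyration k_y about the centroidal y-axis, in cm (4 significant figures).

Decompose the section into non-overlapping parts with the origin at the bottom-left of its bounding rectangle.
Web: 1.2 × 15, A = 18 cm², x = 0.6 cm, Ī = 2.16 cm⁴.
Top flange (beyond web): 10.8 × 1, A = 10.8 cm², x = 6.6 cm, Ī = 104.976 cm⁴.
Bottom flange (beyond web): 10.8 × 1, A = 10.8 cm², x = 6.6 cm, Ī = 104.976 cm⁴.
Centroid: x̄ = ΣA·x / ΣA = 3.87273 cm.
Transfer each piece to the centroidal y-axis using Ī + A·d² with d = x − 3.87273:
  web: d = -3.27273 cm → contributes +194.953 cm⁴
  top flange (beyond web): d = 2.72727 cm → contributes +185.307 cm⁴
  bottom flange (beyond web): d = 2.72727 cm → contributes +185.307 cm⁴
Total I = 565.567 cm⁴.
Radius of gyration: k = √(I/A) = √(565.567 / 39.6) = 3.77915 cm.

k_y ≈ 3.779 cm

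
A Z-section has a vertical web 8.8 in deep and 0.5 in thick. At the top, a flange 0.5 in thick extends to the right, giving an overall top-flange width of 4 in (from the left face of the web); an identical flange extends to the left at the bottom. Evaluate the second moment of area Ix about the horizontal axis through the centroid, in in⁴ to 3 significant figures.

Break the section into simple shapes (no overlaps), measuring from the bottom-left corner of the bounding box.
Web: 0.5 × 8.8, A = 4.4 in², y = 4.4 in, Ī = 28.395 in⁴.
Top flange (beyond web): 3.5 × 0.5, A = 1.75 in², y = 8.55 in, Ī = 0.036458 in⁴.
Bottom flange (beyond web): 3.5 × 0.5, A = 1.75 in², y = 0.25 in, Ī = 0.036458 in⁴.
Centroid: ȳ = ΣA·y / ΣA = 4.4 in.
Transfer each piece to the horizontal axis through the centroid using Ī + A·d² with d = y − 4.4:
  web: d = 0 in → contributes +28.395 in⁴
  top flange (beyond web): d = 4.15 in → contributes +30.176 in⁴
  bottom flange (beyond web): d = -4.15 in → contributes +30.176 in⁴
Total I = 88.746 in⁴.

Ix ≈ 88.7 in⁴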